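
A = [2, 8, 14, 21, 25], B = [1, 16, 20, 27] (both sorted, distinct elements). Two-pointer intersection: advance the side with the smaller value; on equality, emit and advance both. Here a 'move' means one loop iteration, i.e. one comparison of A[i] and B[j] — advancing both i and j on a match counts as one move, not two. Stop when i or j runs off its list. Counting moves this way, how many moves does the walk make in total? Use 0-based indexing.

8 moves

[i=0,j=0] 2>1 → j++
[i=0,j=1] 2<16 → i++
[i=1,j=1] 8<16 → i++
[i=2,j=1] 14<16 → i++
[i=3,j=1] 21>16 → j++
[i=3,j=2] 21>20 → j++
[i=3,j=3] 21<27 → i++
[i=4,j=3] 25<27 → i++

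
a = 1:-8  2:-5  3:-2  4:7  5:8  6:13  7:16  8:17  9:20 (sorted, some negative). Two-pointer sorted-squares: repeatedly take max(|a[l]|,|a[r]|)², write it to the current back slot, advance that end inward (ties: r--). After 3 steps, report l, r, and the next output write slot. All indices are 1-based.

l=1 r=9: |-8|<=|20| out[9]=400, r--
l=1 r=8: |-8|<=|17| out[8]=289, r--
l=1 r=7: |-8|<=|16| out[7]=256, r--

l=1, r=6, next write slot=6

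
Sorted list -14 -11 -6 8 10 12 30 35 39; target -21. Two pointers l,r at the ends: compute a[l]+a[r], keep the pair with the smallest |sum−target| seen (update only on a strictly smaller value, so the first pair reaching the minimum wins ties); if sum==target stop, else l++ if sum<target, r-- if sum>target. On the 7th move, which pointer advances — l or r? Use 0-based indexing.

r

l=0 r=8: -14+39=25 d=46 *, r--
l=0 r=7: -14+35=21 d=42 *, r--
l=0 r=6: -14+30=16 d=37 *, r--
l=0 r=5: -14+12=-2 d=19 *, r--
l=0 r=4: -14+10=-4 d=17 *, r--
l=0 r=3: -14+8=-6 d=15 *, r--
l=0 r=2: -14+-6=-20 d=1 *, r--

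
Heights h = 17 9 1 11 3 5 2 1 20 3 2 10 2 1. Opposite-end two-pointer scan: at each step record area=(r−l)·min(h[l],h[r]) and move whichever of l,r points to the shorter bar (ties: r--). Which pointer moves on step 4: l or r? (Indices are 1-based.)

r

[1,14] min(17,1)*13=13 best=13 * → r--
[1,13] min(17,2)*12=24 best=24 * → r--
[1,12] min(17,10)*11=110 best=110 * → r--
[1,11] min(17,2)*10=20 best=110 → r--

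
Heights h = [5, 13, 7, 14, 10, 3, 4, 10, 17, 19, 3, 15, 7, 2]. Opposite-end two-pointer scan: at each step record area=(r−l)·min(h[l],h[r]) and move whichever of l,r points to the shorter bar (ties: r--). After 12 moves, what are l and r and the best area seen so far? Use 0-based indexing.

l=8, r=9, best area=130

l=0 r=13: min(5,2)*13=26 best=26 *, r--
l=0 r=12: min(5,7)*12=60 best=60 *, l++
l=1 r=12: min(13,7)*11=77 best=77 *, r--
l=1 r=11: min(13,15)*10=130 best=130 *, l++
l=2 r=11: min(7,15)*9=63 best=130, l++
l=3 r=11: min(14,15)*8=112 best=130, l++
l=4 r=11: min(10,15)*7=70 best=130, l++
l=5 r=11: min(3,15)*6=18 best=130, l++
l=6 r=11: min(4,15)*5=20 best=130, l++
l=7 r=11: min(10,15)*4=40 best=130, l++
l=8 r=11: min(17,15)*3=45 best=130, r--
l=8 r=10: min(17,3)*2=6 best=130, r--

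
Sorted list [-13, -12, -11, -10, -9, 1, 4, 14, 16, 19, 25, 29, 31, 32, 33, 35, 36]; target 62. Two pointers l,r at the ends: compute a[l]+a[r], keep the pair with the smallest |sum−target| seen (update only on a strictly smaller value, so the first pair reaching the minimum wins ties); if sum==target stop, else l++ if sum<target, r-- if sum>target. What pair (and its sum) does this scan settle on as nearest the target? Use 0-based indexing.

pair (29, 33) with sum 62 (|Δ|=0)

l=0 r=16: -13+36=23 d=39 *, l++
l=1 r=16: -12+36=24 d=38 *, l++
l=2 r=16: -11+36=25 d=37 *, l++
l=3 r=16: -10+36=26 d=36 *, l++
l=4 r=16: -9+36=27 d=35 *, l++
l=5 r=16: 1+36=37 d=25 *, l++
l=6 r=16: 4+36=40 d=22 *, l++
l=7 r=16: 14+36=50 d=12 *, l++
l=8 r=16: 16+36=52 d=10 *, l++
l=9 r=16: 19+36=55 d=7 *, l++
l=10 r=16: 25+36=61 d=1 *, l++
l=11 r=16: 29+36=65 d=3, r--
l=11 r=15: 29+35=64 d=2, r--
l=11 r=14: 29+33=62 d=0 *, stop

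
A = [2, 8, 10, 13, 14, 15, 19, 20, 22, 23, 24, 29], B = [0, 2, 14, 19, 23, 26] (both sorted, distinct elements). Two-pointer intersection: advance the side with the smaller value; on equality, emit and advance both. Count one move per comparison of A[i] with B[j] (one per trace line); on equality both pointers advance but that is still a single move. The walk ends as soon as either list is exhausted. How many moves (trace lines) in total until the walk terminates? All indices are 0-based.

13 moves

[i=0,j=0] 2>0 → j++
[i=0,j=1] 2==2 emit → i++,j++
[i=1,j=2] 8<14 → i++
[i=2,j=2] 10<14 → i++
[i=3,j=2] 13<14 → i++
[i=4,j=2] 14==14 emit → i++,j++
[i=5,j=3] 15<19 → i++
[i=6,j=3] 19==19 emit → i++,j++
[i=7,j=4] 20<23 → i++
[i=8,j=4] 22<23 → i++
[i=9,j=4] 23==23 emit → i++,j++
[i=10,j=5] 24<26 → i++
[i=11,j=5] 29>26 → j++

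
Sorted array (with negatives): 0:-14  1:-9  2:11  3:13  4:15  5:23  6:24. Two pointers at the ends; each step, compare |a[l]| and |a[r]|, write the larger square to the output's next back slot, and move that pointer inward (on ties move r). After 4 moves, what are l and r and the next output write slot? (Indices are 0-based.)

l=1, r=3, next write slot=2

[0,6] |-14|<=|24| out[6]=576 → r--
[0,5] |-14|<=|23| out[5]=529 → r--
[0,4] |-14|<=|15| out[4]=225 → r--
[0,3] |-14|>|13| out[3]=196 → l++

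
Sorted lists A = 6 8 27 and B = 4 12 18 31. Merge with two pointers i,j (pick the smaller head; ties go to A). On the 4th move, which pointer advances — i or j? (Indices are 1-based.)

j

[i=1,j=1] A[i]=6>B[j]=4 take 4 → j++
[i=1,j=2] A[i]=6<=B[j]=12 take 6 → i++
[i=2,j=2] A[i]=8<=B[j]=12 take 8 → i++
[i=3,j=2] A[i]=27>B[j]=12 take 12 → j++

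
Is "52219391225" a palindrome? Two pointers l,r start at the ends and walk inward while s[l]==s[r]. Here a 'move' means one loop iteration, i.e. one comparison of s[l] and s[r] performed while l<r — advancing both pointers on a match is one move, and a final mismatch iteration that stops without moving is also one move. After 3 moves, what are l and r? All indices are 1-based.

l=4, r=8

[1,11] '5'=='5' → l++,r--
[2,10] '2'=='2' → l++,r--
[3,9] '2'=='2' → l++,r--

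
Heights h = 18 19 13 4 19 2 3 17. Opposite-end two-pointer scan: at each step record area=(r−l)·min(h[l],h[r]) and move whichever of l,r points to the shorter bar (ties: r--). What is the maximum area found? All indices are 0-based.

l=0 r=7: min(18,17)*7=119 best=119 *, r--
l=0 r=6: min(18,3)*6=18 best=119, r--
l=0 r=5: min(18,2)*5=10 best=119, r--
l=0 r=4: min(18,19)*4=72 best=119, l++
l=1 r=4: min(19,19)*3=57 best=119, r--
l=1 r=3: min(19,4)*2=8 best=119, r--
l=1 r=2: min(19,13)*1=13 best=119, r--

max area = 119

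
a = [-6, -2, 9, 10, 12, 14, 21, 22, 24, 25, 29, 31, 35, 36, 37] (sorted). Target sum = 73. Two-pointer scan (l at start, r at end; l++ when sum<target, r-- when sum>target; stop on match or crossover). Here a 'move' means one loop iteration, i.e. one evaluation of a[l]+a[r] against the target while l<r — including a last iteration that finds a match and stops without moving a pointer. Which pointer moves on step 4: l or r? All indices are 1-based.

l

l=1 r=15: -6+37=31 <73, l++
l=2 r=15: -2+37=35 <73, l++
l=3 r=15: 9+37=46 <73, l++
l=4 r=15: 10+37=47 <73, l++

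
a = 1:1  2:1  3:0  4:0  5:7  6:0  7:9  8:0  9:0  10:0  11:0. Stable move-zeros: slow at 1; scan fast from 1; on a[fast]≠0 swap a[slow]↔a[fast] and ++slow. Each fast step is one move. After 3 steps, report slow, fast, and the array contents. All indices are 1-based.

slow=3, fast=4, a=[1, 1, 0, 0, 7, 0, 9, 0, 0, 0, 0]

slow=1 fast=1: a[fast]=1≠0 swap→a[1]=1, slow++,fast++
slow=2 fast=2: a[fast]=1≠0 swap→a[2]=1, slow++,fast++
slow=3 fast=3: a[fast]=0, fast++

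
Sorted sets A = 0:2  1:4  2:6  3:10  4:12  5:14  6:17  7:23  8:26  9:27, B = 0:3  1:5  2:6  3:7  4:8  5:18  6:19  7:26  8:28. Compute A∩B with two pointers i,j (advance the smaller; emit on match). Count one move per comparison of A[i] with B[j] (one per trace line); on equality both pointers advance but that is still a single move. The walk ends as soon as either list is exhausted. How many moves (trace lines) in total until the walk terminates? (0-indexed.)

i=0 j=0: 2<3, i++
i=1 j=0: 4>3, j++
i=1 j=1: 4<5, i++
i=2 j=1: 6>5, j++
i=2 j=2: 6==6 emit, i++,j++
i=3 j=3: 10>7, j++
i=3 j=4: 10>8, j++
i=3 j=5: 10<18, i++
i=4 j=5: 12<18, i++
i=5 j=5: 14<18, i++
i=6 j=5: 17<18, i++
i=7 j=5: 23>18, j++
i=7 j=6: 23>19, j++
i=7 j=7: 23<26, i++
i=8 j=7: 26==26 emit, i++,j++
i=9 j=8: 27<28, i++

16 moves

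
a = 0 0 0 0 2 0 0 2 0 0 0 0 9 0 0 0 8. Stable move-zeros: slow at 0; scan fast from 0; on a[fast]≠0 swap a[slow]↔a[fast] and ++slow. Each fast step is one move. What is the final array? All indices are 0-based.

(s=0,f=0) a[fast]=0 → fast++
(s=0,f=1) a[fast]=0 → fast++
(s=0,f=2) a[fast]=0 → fast++
(s=0,f=3) a[fast]=0 → fast++
(s=0,f=4) a[fast]=2≠0 swap→a[0]=2 → slow++,fast++
(s=1,f=5) a[fast]=0 → fast++
(s=1,f=6) a[fast]=0 → fast++
(s=1,f=7) a[fast]=2≠0 swap→a[1]=2 → slow++,fast++
(s=2,f=8) a[fast]=0 → fast++
(s=2,f=9) a[fast]=0 → fast++
(s=2,f=10) a[fast]=0 → fast++
(s=2,f=11) a[fast]=0 → fast++
(s=2,f=12) a[fast]=9≠0 swap→a[2]=9 → slow++,fast++
(s=3,f=13) a[fast]=0 → fast++
(s=3,f=14) a[fast]=0 → fast++
(s=3,f=15) a[fast]=0 → fast++
(s=3,f=16) a[fast]=8≠0 swap→a[3]=8 → slow++,fast++

[2, 2, 9, 8, 0, 0, 0, 0, 0, 0, 0, 0, 0, 0, 0, 0, 0]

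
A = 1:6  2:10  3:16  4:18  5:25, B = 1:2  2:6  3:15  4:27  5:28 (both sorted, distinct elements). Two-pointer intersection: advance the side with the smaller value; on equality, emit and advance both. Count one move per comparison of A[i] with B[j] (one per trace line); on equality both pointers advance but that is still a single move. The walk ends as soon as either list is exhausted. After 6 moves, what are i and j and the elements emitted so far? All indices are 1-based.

i=1 j=1: 6>2, j++
i=1 j=2: 6==6 emit, i++,j++
i=2 j=3: 10<15, i++
i=3 j=3: 16>15, j++
i=3 j=4: 16<27, i++
i=4 j=4: 18<27, i++

i=5, j=4, emitted=[6]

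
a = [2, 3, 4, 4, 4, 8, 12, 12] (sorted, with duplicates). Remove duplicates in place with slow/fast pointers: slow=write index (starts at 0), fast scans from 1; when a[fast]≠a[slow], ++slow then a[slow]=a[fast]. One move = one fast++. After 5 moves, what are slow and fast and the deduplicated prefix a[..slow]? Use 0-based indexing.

slow=3, fast=6, prefix=[2, 3, 4, 8]

(s=0,f=1) a[fast]=3≠a[slow]=2 write a[1]=3 → slow++,fast++
(s=1,f=2) a[fast]=4≠a[slow]=3 write a[2]=4 → slow++,fast++
(s=2,f=3) a[fast]=4=a[slow] dup → fast++
(s=2,f=4) a[fast]=4=a[slow] dup → fast++
(s=2,f=5) a[fast]=8≠a[slow]=4 write a[3]=8 → slow++,fast++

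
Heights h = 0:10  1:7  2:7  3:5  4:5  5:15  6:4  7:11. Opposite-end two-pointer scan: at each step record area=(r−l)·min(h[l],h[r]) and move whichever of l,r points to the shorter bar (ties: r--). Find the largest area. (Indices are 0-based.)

max area = 70

l=0 r=7: min(10,11)*7=70 best=70 *, l++
l=1 r=7: min(7,11)*6=42 best=70, l++
l=2 r=7: min(7,11)*5=35 best=70, l++
l=3 r=7: min(5,11)*4=20 best=70, l++
l=4 r=7: min(5,11)*3=15 best=70, l++
l=5 r=7: min(15,11)*2=22 best=70, r--
l=5 r=6: min(15,4)*1=4 best=70, r--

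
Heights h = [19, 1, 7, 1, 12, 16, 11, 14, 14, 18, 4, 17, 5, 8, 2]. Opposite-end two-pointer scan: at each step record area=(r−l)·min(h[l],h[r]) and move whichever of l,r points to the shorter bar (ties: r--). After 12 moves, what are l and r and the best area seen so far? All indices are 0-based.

[0,14] min(19,2)*14=28 best=28 * → r--
[0,13] min(19,8)*13=104 best=104 * → r--
[0,12] min(19,5)*12=60 best=104 → r--
[0,11] min(19,17)*11=187 best=187 * → r--
[0,10] min(19,4)*10=40 best=187 → r--
[0,9] min(19,18)*9=162 best=187 → r--
[0,8] min(19,14)*8=112 best=187 → r--
[0,7] min(19,14)*7=98 best=187 → r--
[0,6] min(19,11)*6=66 best=187 → r--
[0,5] min(19,16)*5=80 best=187 → r--
[0,4] min(19,12)*4=48 best=187 → r--
[0,3] min(19,1)*3=3 best=187 → r--

l=0, r=2, best area=187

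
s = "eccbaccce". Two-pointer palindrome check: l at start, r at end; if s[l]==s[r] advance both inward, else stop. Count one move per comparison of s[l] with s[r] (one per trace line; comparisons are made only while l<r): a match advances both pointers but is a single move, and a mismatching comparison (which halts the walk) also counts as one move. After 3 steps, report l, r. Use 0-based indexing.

l=3, r=5

l=0 r=8: 'e'=='e', l++,r--
l=1 r=7: 'c'=='c', l++,r--
l=2 r=6: 'c'=='c', l++,r--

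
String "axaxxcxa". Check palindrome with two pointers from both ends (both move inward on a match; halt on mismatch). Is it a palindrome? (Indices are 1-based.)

not a palindrome (mismatch at 3,6)

[1,8] 'a'=='a' → l++,r--
[2,7] 'x'=='x' → l++,r--
[3,6] 'a'!='c' → stop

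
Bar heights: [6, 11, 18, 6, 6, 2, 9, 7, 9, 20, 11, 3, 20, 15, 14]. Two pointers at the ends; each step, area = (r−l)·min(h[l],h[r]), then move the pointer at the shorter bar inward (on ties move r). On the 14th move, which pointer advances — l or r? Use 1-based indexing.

r

l=1 r=15: min(6,14)*14=84 best=84 *, l++
l=2 r=15: min(11,14)*13=143 best=143 *, l++
l=3 r=15: min(18,14)*12=168 best=168 *, r--
l=3 r=14: min(18,15)*11=165 best=168, r--
l=3 r=13: min(18,20)*10=180 best=180 *, l++
l=4 r=13: min(6,20)*9=54 best=180, l++
l=5 r=13: min(6,20)*8=48 best=180, l++
l=6 r=13: min(2,20)*7=14 best=180, l++
l=7 r=13: min(9,20)*6=54 best=180, l++
l=8 r=13: min(7,20)*5=35 best=180, l++
l=9 r=13: min(9,20)*4=36 best=180, l++
l=10 r=13: min(20,20)*3=60 best=180, r--
l=10 r=12: min(20,3)*2=6 best=180, r--
l=10 r=11: min(20,11)*1=11 best=180, r--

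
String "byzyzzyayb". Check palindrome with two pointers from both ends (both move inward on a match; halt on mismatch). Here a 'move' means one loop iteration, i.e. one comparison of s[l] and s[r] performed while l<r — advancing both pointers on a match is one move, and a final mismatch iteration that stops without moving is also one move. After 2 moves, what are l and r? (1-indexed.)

l=1 r=10: 'b'=='b', l++,r--
l=2 r=9: 'y'=='y', l++,r--

l=3, r=8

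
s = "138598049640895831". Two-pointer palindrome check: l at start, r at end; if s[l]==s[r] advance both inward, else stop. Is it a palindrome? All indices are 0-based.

l=0 r=17: '1'=='1', l++,r--
l=1 r=16: '3'=='3', l++,r--
l=2 r=15: '8'=='8', l++,r--
l=3 r=14: '5'=='5', l++,r--
l=4 r=13: '9'=='9', l++,r--
l=5 r=12: '8'=='8', l++,r--
l=6 r=11: '0'=='0', l++,r--
l=7 r=10: '4'=='4', l++,r--
l=8 r=9: '9'!='6', stop

not a palindrome (mismatch at 8,9)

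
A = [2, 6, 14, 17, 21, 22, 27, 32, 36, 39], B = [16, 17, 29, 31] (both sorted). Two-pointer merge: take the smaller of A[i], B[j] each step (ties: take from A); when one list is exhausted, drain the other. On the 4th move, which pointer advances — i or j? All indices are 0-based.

j

[i=0,j=0] A[i]=2<=B[j]=16 take 2 → i++
[i=1,j=0] A[i]=6<=B[j]=16 take 6 → i++
[i=2,j=0] A[i]=14<=B[j]=16 take 14 → i++
[i=3,j=0] A[i]=17>B[j]=16 take 16 → j++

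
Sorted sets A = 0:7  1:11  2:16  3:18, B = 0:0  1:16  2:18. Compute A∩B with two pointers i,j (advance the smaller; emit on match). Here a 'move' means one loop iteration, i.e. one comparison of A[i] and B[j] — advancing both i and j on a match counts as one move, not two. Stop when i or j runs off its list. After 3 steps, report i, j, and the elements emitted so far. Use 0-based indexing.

i=2, j=1, emitted=[]

i=0 j=0: 7>0, j++
i=0 j=1: 7<16, i++
i=1 j=1: 11<16, i++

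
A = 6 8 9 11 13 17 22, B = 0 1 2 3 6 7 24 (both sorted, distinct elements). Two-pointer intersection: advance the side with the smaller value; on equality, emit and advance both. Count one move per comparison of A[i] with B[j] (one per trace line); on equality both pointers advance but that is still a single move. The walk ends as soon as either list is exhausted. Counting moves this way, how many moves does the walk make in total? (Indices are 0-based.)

[i=0,j=0] 6>0 → j++
[i=0,j=1] 6>1 → j++
[i=0,j=2] 6>2 → j++
[i=0,j=3] 6>3 → j++
[i=0,j=4] 6==6 emit → i++,j++
[i=1,j=5] 8>7 → j++
[i=1,j=6] 8<24 → i++
[i=2,j=6] 9<24 → i++
[i=3,j=6] 11<24 → i++
[i=4,j=6] 13<24 → i++
[i=5,j=6] 17<24 → i++
[i=6,j=6] 22<24 → i++

12 moves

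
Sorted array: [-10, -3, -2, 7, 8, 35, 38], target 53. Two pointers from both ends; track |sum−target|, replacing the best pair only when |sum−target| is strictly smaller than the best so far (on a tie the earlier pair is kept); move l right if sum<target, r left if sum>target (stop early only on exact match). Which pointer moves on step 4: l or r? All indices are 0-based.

[0,6] -10+38=28 d=25 * → l++
[1,6] -3+38=35 d=18 * → l++
[2,6] -2+38=36 d=17 * → l++
[3,6] 7+38=45 d=8 * → l++

l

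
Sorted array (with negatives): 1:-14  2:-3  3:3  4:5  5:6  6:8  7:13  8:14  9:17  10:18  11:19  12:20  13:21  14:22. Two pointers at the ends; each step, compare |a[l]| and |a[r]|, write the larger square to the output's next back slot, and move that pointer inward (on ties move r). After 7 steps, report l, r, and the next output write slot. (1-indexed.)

l=1 r=14: |-14|<=|22| out[14]=484, r--
l=1 r=13: |-14|<=|21| out[13]=441, r--
l=1 r=12: |-14|<=|20| out[12]=400, r--
l=1 r=11: |-14|<=|19| out[11]=361, r--
l=1 r=10: |-14|<=|18| out[10]=324, r--
l=1 r=9: |-14|<=|17| out[9]=289, r--
l=1 r=8: |-14|<=|14| out[8]=196, r--

l=1, r=7, next write slot=7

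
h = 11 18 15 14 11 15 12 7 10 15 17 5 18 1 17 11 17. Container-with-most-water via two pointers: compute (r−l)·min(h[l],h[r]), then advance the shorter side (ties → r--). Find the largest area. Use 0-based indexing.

max area = 255

[0,16] min(11,17)*16=176 best=176 * → l++
[1,16] min(18,17)*15=255 best=255 * → r--
[1,15] min(18,11)*14=154 best=255 → r--
[1,14] min(18,17)*13=221 best=255 → r--
[1,13] min(18,1)*12=12 best=255 → r--
[1,12] min(18,18)*11=198 best=255 → r--
[1,11] min(18,5)*10=50 best=255 → r--
[1,10] min(18,17)*9=153 best=255 → r--
[1,9] min(18,15)*8=120 best=255 → r--
[1,8] min(18,10)*7=70 best=255 → r--
[1,7] min(18,7)*6=42 best=255 → r--
[1,6] min(18,12)*5=60 best=255 → r--
[1,5] min(18,15)*4=60 best=255 → r--
[1,4] min(18,11)*3=33 best=255 → r--
[1,3] min(18,14)*2=28 best=255 → r--
[1,2] min(18,15)*1=15 best=255 → r--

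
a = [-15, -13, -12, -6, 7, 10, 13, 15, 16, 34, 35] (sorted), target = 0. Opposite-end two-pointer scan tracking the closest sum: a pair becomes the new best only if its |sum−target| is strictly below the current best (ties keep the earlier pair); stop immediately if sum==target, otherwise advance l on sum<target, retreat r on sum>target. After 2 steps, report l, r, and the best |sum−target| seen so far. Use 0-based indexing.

l=0, r=8, best |Δ|=19

l=0 r=10: -15+35=20 d=20 *, r--
l=0 r=9: -15+34=19 d=19 *, r--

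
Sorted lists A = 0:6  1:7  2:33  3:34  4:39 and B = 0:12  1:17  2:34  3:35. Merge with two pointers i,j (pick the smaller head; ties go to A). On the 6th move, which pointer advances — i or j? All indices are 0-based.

[i=0,j=0] A[i]=6<=B[j]=12 take 6 → i++
[i=1,j=0] A[i]=7<=B[j]=12 take 7 → i++
[i=2,j=0] A[i]=33>B[j]=12 take 12 → j++
[i=2,j=1] A[i]=33>B[j]=17 take 17 → j++
[i=2,j=2] A[i]=33<=B[j]=34 take 33 → i++
[i=3,j=2] A[i]=34<=B[j]=34 take 34 → i++

i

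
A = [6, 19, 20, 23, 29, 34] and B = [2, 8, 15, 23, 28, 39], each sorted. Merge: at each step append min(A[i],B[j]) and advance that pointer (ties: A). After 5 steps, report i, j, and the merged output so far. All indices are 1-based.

i=1 j=1: A[i]=6>B[j]=2 take 2, j++
i=1 j=2: A[i]=6<=B[j]=8 take 6, i++
i=2 j=2: A[i]=19>B[j]=8 take 8, j++
i=2 j=3: A[i]=19>B[j]=15 take 15, j++
i=2 j=4: A[i]=19<=B[j]=23 take 19, i++

i=3, j=4, merged so far=[2, 6, 8, 15, 19]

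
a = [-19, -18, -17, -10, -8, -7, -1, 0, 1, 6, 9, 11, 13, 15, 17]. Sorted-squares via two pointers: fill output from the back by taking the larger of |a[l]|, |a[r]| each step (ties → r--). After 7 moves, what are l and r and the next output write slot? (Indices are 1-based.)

l=4, r=11, next write slot=8

l=1 r=15: |-19|>|17| out[15]=361, l++
l=2 r=15: |-18|>|17| out[14]=324, l++
l=3 r=15: |-17|<=|17| out[13]=289, r--
l=3 r=14: |-17|>|15| out[12]=289, l++
l=4 r=14: |-10|<=|15| out[11]=225, r--
l=4 r=13: |-10|<=|13| out[10]=169, r--
l=4 r=12: |-10|<=|11| out[9]=121, r--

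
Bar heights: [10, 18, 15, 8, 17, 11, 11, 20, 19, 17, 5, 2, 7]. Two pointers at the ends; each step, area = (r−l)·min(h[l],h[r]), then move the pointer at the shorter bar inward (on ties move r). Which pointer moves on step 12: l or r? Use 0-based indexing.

[0,12] min(10,7)*12=84 best=84 * → r--
[0,11] min(10,2)*11=22 best=84 → r--
[0,10] min(10,5)*10=50 best=84 → r--
[0,9] min(10,17)*9=90 best=90 * → l++
[1,9] min(18,17)*8=136 best=136 * → r--
[1,8] min(18,19)*7=126 best=136 → l++
[2,8] min(15,19)*6=90 best=136 → l++
[3,8] min(8,19)*5=40 best=136 → l++
[4,8] min(17,19)*4=68 best=136 → l++
[5,8] min(11,19)*3=33 best=136 → l++
[6,8] min(11,19)*2=22 best=136 → l++
[7,8] min(20,19)*1=19 best=136 → r--

r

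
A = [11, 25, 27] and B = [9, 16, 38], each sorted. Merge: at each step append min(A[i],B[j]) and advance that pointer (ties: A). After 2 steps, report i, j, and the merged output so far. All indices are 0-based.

i=1, j=1, merged so far=[9, 11]

[i=0,j=0] A[i]=11>B[j]=9 take 9 → j++
[i=0,j=1] A[i]=11<=B[j]=16 take 11 → i++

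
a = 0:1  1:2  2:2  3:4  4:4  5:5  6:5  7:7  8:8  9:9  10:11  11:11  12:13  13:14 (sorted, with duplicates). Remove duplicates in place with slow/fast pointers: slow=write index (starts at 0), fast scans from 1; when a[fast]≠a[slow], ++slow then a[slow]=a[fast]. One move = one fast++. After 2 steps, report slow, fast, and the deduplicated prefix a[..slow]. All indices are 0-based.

(s=0,f=1) a[fast]=2≠a[slow]=1 write a[1]=2 → slow++,fast++
(s=1,f=2) a[fast]=2=a[slow] dup → fast++

slow=1, fast=3, prefix=[1, 2]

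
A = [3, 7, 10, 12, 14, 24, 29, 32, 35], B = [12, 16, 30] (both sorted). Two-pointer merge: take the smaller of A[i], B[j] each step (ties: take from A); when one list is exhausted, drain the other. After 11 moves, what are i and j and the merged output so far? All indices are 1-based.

i=9, j=4, merged so far=[3, 7, 10, 12, 12, 14, 16, 24, 29, 30, 32]

i=1 j=1: A[i]=3<=B[j]=12 take 3, i++
i=2 j=1: A[i]=7<=B[j]=12 take 7, i++
i=3 j=1: A[i]=10<=B[j]=12 take 10, i++
i=4 j=1: A[i]=12<=B[j]=12 take 12, i++
i=5 j=1: A[i]=14>B[j]=12 take 12, j++
i=5 j=2: A[i]=14<=B[j]=16 take 14, i++
i=6 j=2: A[i]=24>B[j]=16 take 16, j++
i=6 j=3: A[i]=24<=B[j]=30 take 24, i++
i=7 j=3: A[i]=29<=B[j]=30 take 29, i++
i=8 j=3: A[i]=32>B[j]=30 take 30, j++
i=8 j=4: B done, take A[i]=32, i++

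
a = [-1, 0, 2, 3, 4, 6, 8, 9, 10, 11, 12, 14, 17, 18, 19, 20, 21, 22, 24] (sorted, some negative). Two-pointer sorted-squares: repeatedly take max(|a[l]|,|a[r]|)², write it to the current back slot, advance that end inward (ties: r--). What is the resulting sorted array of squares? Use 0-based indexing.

[0, 1, 4, 9, 16, 36, 64, 81, 100, 121, 144, 196, 289, 324, 361, 400, 441, 484, 576]

[0,18] |-1|<=|24| out[18]=576 → r--
[0,17] |-1|<=|22| out[17]=484 → r--
[0,16] |-1|<=|21| out[16]=441 → r--
[0,15] |-1|<=|20| out[15]=400 → r--
[0,14] |-1|<=|19| out[14]=361 → r--
[0,13] |-1|<=|18| out[13]=324 → r--
[0,12] |-1|<=|17| out[12]=289 → r--
[0,11] |-1|<=|14| out[11]=196 → r--
[0,10] |-1|<=|12| out[10]=144 → r--
[0,9] |-1|<=|11| out[9]=121 → r--
[0,8] |-1|<=|10| out[8]=100 → r--
[0,7] |-1|<=|9| out[7]=81 → r--
[0,6] |-1|<=|8| out[6]=64 → r--
[0,5] |-1|<=|6| out[5]=36 → r--
[0,4] |-1|<=|4| out[4]=16 → r--
[0,3] |-1|<=|3| out[3]=9 → r--
[0,2] |-1|<=|2| out[2]=4 → r--
[0,1] |-1|>|0| out[1]=1 → l++
[1,1] |0|<=|0| out[0]=0 → r--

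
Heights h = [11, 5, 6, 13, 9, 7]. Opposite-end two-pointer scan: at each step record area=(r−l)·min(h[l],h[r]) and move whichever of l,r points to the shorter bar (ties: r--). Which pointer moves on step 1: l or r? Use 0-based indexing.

r

l=0 r=5: min(11,7)*5=35 best=35 *, r--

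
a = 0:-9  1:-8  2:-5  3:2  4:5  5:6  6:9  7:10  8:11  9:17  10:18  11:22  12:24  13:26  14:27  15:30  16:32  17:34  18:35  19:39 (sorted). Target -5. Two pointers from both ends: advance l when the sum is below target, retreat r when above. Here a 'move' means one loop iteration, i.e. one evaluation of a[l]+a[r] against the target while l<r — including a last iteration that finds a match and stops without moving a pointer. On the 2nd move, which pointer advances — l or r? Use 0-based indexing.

r

[0,19] -9+39=30 >-5 → r--
[0,18] -9+35=26 >-5 → r--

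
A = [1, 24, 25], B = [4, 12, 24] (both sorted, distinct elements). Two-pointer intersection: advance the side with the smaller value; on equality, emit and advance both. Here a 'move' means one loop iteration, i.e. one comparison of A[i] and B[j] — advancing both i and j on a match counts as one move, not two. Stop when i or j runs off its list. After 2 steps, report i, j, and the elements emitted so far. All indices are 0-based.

[i=0,j=0] 1<4 → i++
[i=1,j=0] 24>4 → j++

i=1, j=1, emitted=[]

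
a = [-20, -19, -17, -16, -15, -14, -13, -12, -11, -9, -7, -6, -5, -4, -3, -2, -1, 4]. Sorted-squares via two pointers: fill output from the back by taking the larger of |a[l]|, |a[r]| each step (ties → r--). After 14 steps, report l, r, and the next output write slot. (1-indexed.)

[1,18] |-20|>|4| out[18]=400 → l++
[2,18] |-19|>|4| out[17]=361 → l++
[3,18] |-17|>|4| out[16]=289 → l++
[4,18] |-16|>|4| out[15]=256 → l++
[5,18] |-15|>|4| out[14]=225 → l++
[6,18] |-14|>|4| out[13]=196 → l++
[7,18] |-13|>|4| out[12]=169 → l++
[8,18] |-12|>|4| out[11]=144 → l++
[9,18] |-11|>|4| out[10]=121 → l++
[10,18] |-9|>|4| out[9]=81 → l++
[11,18] |-7|>|4| out[8]=49 → l++
[12,18] |-6|>|4| out[7]=36 → l++
[13,18] |-5|>|4| out[6]=25 → l++
[14,18] |-4|<=|4| out[5]=16 → r--

l=14, r=17, next write slot=4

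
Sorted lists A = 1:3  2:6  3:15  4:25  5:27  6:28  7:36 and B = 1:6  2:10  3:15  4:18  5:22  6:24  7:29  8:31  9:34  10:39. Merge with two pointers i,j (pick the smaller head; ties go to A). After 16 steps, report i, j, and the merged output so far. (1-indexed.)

i=1 j=1: A[i]=3<=B[j]=6 take 3, i++
i=2 j=1: A[i]=6<=B[j]=6 take 6, i++
i=3 j=1: A[i]=15>B[j]=6 take 6, j++
i=3 j=2: A[i]=15>B[j]=10 take 10, j++
i=3 j=3: A[i]=15<=B[j]=15 take 15, i++
i=4 j=3: A[i]=25>B[j]=15 take 15, j++
i=4 j=4: A[i]=25>B[j]=18 take 18, j++
i=4 j=5: A[i]=25>B[j]=22 take 22, j++
i=4 j=6: A[i]=25>B[j]=24 take 24, j++
i=4 j=7: A[i]=25<=B[j]=29 take 25, i++
i=5 j=7: A[i]=27<=B[j]=29 take 27, i++
i=6 j=7: A[i]=28<=B[j]=29 take 28, i++
i=7 j=7: A[i]=36>B[j]=29 take 29, j++
i=7 j=8: A[i]=36>B[j]=31 take 31, j++
i=7 j=9: A[i]=36>B[j]=34 take 34, j++
i=7 j=10: A[i]=36<=B[j]=39 take 36, i++

i=8, j=10, merged so far=[3, 6, 6, 10, 15, 15, 18, 22, 24, 25, 27, 28, 29, 31, 34, 36]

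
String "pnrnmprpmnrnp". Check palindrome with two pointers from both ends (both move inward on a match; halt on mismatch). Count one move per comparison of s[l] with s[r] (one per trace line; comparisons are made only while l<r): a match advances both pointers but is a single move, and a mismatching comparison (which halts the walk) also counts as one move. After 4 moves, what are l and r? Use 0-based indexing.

l=4, r=8

l=0 r=12: 'p'=='p', l++,r--
l=1 r=11: 'n'=='n', l++,r--
l=2 r=10: 'r'=='r', l++,r--
l=3 r=9: 'n'=='n', l++,r--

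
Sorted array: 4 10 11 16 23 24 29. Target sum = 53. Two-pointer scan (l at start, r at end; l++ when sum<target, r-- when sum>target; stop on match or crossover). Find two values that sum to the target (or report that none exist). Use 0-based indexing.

[0,6] 4+29=33 <53 → l++
[1,6] 10+29=39 <53 → l++
[2,6] 11+29=40 <53 → l++
[3,6] 16+29=45 <53 → l++
[4,6] 23+29=52 <53 → l++
[5,6] 24+29=53 → found

(24, 29)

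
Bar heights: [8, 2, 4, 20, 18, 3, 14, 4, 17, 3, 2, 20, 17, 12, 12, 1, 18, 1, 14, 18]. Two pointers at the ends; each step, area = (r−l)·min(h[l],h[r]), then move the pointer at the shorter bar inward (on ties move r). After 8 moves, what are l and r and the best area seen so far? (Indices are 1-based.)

l=4, r=15, best area=288

[1,20] min(8,18)*19=152 best=152 * → l++
[2,20] min(2,18)*18=36 best=152 → l++
[3,20] min(4,18)*17=68 best=152 → l++
[4,20] min(20,18)*16=288 best=288 * → r--
[4,19] min(20,14)*15=210 best=288 → r--
[4,18] min(20,1)*14=14 best=288 → r--
[4,17] min(20,18)*13=234 best=288 → r--
[4,16] min(20,1)*12=12 best=288 → r--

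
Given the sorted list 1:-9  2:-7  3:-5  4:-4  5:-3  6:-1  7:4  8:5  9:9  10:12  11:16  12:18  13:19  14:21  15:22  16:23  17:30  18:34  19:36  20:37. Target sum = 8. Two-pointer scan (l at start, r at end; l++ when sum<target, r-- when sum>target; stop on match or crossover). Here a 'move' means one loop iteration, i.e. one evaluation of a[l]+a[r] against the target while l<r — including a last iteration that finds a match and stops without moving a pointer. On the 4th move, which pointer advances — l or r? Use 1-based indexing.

r

[1,20] -9+37=28 >8 → r--
[1,19] -9+36=27 >8 → r--
[1,18] -9+34=25 >8 → r--
[1,17] -9+30=21 >8 → r--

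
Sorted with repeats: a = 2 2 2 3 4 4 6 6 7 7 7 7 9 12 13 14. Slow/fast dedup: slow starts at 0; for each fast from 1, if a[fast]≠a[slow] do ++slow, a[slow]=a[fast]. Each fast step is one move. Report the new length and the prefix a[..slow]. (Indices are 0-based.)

slow=0 fast=1: a[fast]=2=a[slow] dup, fast++
slow=0 fast=2: a[fast]=2=a[slow] dup, fast++
slow=0 fast=3: a[fast]=3≠a[slow]=2 write a[1]=3, slow++,fast++
slow=1 fast=4: a[fast]=4≠a[slow]=3 write a[2]=4, slow++,fast++
slow=2 fast=5: a[fast]=4=a[slow] dup, fast++
slow=2 fast=6: a[fast]=6≠a[slow]=4 write a[3]=6, slow++,fast++
slow=3 fast=7: a[fast]=6=a[slow] dup, fast++
slow=3 fast=8: a[fast]=7≠a[slow]=6 write a[4]=7, slow++,fast++
slow=4 fast=9: a[fast]=7=a[slow] dup, fast++
slow=4 fast=10: a[fast]=7=a[slow] dup, fast++
slow=4 fast=11: a[fast]=7=a[slow] dup, fast++
slow=4 fast=12: a[fast]=9≠a[slow]=7 write a[5]=9, slow++,fast++
slow=5 fast=13: a[fast]=12≠a[slow]=9 write a[6]=12, slow++,fast++
slow=6 fast=14: a[fast]=13≠a[slow]=12 write a[7]=13, slow++,fast++
slow=7 fast=15: a[fast]=14≠a[slow]=13 write a[8]=14, slow++,fast++

length 9; prefix = [2, 3, 4, 6, 7, 9, 12, 13, 14]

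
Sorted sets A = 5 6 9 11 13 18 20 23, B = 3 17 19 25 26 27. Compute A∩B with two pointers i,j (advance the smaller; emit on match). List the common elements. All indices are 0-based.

[i=0,j=0] 5>3 → j++
[i=0,j=1] 5<17 → i++
[i=1,j=1] 6<17 → i++
[i=2,j=1] 9<17 → i++
[i=3,j=1] 11<17 → i++
[i=4,j=1] 13<17 → i++
[i=5,j=1] 18>17 → j++
[i=5,j=2] 18<19 → i++
[i=6,j=2] 20>19 → j++
[i=6,j=3] 20<25 → i++
[i=7,j=3] 23<25 → i++

intersection = []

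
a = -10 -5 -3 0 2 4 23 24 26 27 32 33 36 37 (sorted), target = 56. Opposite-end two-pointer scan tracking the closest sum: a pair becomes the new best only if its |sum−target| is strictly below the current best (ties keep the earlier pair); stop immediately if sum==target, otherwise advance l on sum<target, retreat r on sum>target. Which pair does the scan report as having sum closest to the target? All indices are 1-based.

pair (23, 33) with sum 56 (|Δ|=0)

[1,14] -10+37=27 d=29 * → l++
[2,14] -5+37=32 d=24 * → l++
[3,14] -3+37=34 d=22 * → l++
[4,14] 0+37=37 d=19 * → l++
[5,14] 2+37=39 d=17 * → l++
[6,14] 4+37=41 d=15 * → l++
[7,14] 23+37=60 d=4 * → r--
[7,13] 23+36=59 d=3 * → r--
[7,12] 23+33=56 d=0 * → stop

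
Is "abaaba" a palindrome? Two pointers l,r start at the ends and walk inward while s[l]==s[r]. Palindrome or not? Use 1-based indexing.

[1,6] 'a'=='a' → l++,r--
[2,5] 'b'=='b' → l++,r--
[3,4] 'a'=='a' → l++,r--

palindrome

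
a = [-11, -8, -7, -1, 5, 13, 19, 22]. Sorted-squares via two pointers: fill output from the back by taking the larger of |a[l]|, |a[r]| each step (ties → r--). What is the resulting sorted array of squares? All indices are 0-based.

l=0 r=7: |-11|<=|22| out[7]=484, r--
l=0 r=6: |-11|<=|19| out[6]=361, r--
l=0 r=5: |-11|<=|13| out[5]=169, r--
l=0 r=4: |-11|>|5| out[4]=121, l++
l=1 r=4: |-8|>|5| out[3]=64, l++
l=2 r=4: |-7|>|5| out[2]=49, l++
l=3 r=4: |-1|<=|5| out[1]=25, r--
l=3 r=3: |-1|<=|-1| out[0]=1, r--

[1, 25, 49, 64, 121, 169, 361, 484]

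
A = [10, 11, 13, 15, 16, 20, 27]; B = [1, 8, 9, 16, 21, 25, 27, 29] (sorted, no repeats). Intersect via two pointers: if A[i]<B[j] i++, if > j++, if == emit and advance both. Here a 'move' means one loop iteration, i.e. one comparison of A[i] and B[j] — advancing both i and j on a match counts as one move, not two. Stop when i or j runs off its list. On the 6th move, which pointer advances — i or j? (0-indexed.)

[i=0,j=0] 10>1 → j++
[i=0,j=1] 10>8 → j++
[i=0,j=2] 10>9 → j++
[i=0,j=3] 10<16 → i++
[i=1,j=3] 11<16 → i++
[i=2,j=3] 13<16 → i++

i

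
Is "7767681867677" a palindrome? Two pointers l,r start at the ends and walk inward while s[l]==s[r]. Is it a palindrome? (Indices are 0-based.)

palindrome

l=0 r=12: '7'=='7', l++,r--
l=1 r=11: '7'=='7', l++,r--
l=2 r=10: '6'=='6', l++,r--
l=3 r=9: '7'=='7', l++,r--
l=4 r=8: '6'=='6', l++,r--
l=5 r=7: '8'=='8', l++,r--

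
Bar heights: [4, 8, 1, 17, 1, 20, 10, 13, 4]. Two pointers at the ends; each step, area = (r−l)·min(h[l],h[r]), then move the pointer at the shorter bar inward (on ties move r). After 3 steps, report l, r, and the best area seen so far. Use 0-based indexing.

l=0 r=8: min(4,4)*8=32 best=32 *, r--
l=0 r=7: min(4,13)*7=28 best=32, l++
l=1 r=7: min(8,13)*6=48 best=48 *, l++

l=2, r=7, best area=48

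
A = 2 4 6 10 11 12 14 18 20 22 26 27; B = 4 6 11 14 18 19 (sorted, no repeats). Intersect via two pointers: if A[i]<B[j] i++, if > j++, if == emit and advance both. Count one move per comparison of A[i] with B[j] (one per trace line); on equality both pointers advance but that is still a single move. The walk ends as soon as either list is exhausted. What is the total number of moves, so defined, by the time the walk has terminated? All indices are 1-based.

9 moves

[i=1,j=1] 2<4 → i++
[i=2,j=1] 4==4 emit → i++,j++
[i=3,j=2] 6==6 emit → i++,j++
[i=4,j=3] 10<11 → i++
[i=5,j=3] 11==11 emit → i++,j++
[i=6,j=4] 12<14 → i++
[i=7,j=4] 14==14 emit → i++,j++
[i=8,j=5] 18==18 emit → i++,j++
[i=9,j=6] 20>19 → j++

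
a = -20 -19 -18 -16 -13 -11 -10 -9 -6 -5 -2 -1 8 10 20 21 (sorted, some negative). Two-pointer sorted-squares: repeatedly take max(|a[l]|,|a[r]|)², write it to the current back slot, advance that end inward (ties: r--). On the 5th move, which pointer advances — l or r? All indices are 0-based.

[0,15] |-20|<=|21| out[15]=441 → r--
[0,14] |-20|<=|20| out[14]=400 → r--
[0,13] |-20|>|10| out[13]=400 → l++
[1,13] |-19|>|10| out[12]=361 → l++
[2,13] |-18|>|10| out[11]=324 → l++

l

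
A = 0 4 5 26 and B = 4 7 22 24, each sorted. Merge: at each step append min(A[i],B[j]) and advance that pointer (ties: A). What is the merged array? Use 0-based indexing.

[i=0,j=0] A[i]=0<=B[j]=4 take 0 → i++
[i=1,j=0] A[i]=4<=B[j]=4 take 4 → i++
[i=2,j=0] A[i]=5>B[j]=4 take 4 → j++
[i=2,j=1] A[i]=5<=B[j]=7 take 5 → i++
[i=3,j=1] A[i]=26>B[j]=7 take 7 → j++
[i=3,j=2] A[i]=26>B[j]=22 take 22 → j++
[i=3,j=3] A[i]=26>B[j]=24 take 24 → j++
[i=3,j=4] B done, take A[i]=26 → i++

[0, 4, 4, 5, 7, 22, 24, 26]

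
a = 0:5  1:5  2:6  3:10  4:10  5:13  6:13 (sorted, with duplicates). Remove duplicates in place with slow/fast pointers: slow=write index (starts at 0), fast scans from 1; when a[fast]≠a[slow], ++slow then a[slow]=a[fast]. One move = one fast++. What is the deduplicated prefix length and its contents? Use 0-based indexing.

length 4; prefix = [5, 6, 10, 13]

slow=0 fast=1: a[fast]=5=a[slow] dup, fast++
slow=0 fast=2: a[fast]=6≠a[slow]=5 write a[1]=6, slow++,fast++
slow=1 fast=3: a[fast]=10≠a[slow]=6 write a[2]=10, slow++,fast++
slow=2 fast=4: a[fast]=10=a[slow] dup, fast++
slow=2 fast=5: a[fast]=13≠a[slow]=10 write a[3]=13, slow++,fast++
slow=3 fast=6: a[fast]=13=a[slow] dup, fast++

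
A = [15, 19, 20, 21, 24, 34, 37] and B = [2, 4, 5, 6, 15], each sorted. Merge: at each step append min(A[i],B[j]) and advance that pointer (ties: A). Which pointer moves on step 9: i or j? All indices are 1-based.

i

i=1 j=1: A[i]=15>B[j]=2 take 2, j++
i=1 j=2: A[i]=15>B[j]=4 take 4, j++
i=1 j=3: A[i]=15>B[j]=5 take 5, j++
i=1 j=4: A[i]=15>B[j]=6 take 6, j++
i=1 j=5: A[i]=15<=B[j]=15 take 15, i++
i=2 j=5: A[i]=19>B[j]=15 take 15, j++
i=2 j=6: B done, take A[i]=19, i++
i=3 j=6: B done, take A[i]=20, i++
i=4 j=6: B done, take A[i]=21, i++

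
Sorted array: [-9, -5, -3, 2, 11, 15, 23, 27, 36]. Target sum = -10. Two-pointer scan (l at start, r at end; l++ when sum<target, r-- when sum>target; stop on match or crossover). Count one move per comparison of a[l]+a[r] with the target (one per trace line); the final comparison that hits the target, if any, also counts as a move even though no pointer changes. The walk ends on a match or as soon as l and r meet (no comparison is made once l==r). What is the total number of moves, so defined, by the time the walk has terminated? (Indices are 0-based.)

8 moves

l=0 r=8: -9+36=27 >-10, r--
l=0 r=7: -9+27=18 >-10, r--
l=0 r=6: -9+23=14 >-10, r--
l=0 r=5: -9+15=6 >-10, r--
l=0 r=4: -9+11=2 >-10, r--
l=0 r=3: -9+2=-7 >-10, r--
l=0 r=2: -9+-3=-12 <-10, l++
l=1 r=2: -5+-3=-8 >-10, r--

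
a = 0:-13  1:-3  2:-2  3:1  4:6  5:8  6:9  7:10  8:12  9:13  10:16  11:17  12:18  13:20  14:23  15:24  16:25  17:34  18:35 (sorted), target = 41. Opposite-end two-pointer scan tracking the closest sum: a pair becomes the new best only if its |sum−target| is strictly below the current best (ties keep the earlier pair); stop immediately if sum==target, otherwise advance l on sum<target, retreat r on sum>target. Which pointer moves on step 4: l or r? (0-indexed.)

l

[0,18] -13+35=22 d=19 * → l++
[1,18] -3+35=32 d=9 * → l++
[2,18] -2+35=33 d=8 * → l++
[3,18] 1+35=36 d=5 * → l++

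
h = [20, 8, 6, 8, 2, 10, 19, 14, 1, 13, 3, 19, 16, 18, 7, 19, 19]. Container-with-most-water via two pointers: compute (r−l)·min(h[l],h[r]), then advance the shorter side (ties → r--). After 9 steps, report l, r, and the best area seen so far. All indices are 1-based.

l=1, r=8, best area=304

[1,17] min(20,19)*16=304 best=304 * → r--
[1,16] min(20,19)*15=285 best=304 → r--
[1,15] min(20,7)*14=98 best=304 → r--
[1,14] min(20,18)*13=234 best=304 → r--
[1,13] min(20,16)*12=192 best=304 → r--
[1,12] min(20,19)*11=209 best=304 → r--
[1,11] min(20,3)*10=30 best=304 → r--
[1,10] min(20,13)*9=117 best=304 → r--
[1,9] min(20,1)*8=8 best=304 → r--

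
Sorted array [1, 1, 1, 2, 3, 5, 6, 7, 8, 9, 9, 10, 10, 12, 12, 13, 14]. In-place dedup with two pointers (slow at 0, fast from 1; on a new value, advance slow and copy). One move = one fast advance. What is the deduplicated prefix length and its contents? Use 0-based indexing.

length 12; prefix = [1, 2, 3, 5, 6, 7, 8, 9, 10, 12, 13, 14]

slow=0 fast=1: a[fast]=1=a[slow] dup, fast++
slow=0 fast=2: a[fast]=1=a[slow] dup, fast++
slow=0 fast=3: a[fast]=2≠a[slow]=1 write a[1]=2, slow++,fast++
slow=1 fast=4: a[fast]=3≠a[slow]=2 write a[2]=3, slow++,fast++
slow=2 fast=5: a[fast]=5≠a[slow]=3 write a[3]=5, slow++,fast++
slow=3 fast=6: a[fast]=6≠a[slow]=5 write a[4]=6, slow++,fast++
slow=4 fast=7: a[fast]=7≠a[slow]=6 write a[5]=7, slow++,fast++
slow=5 fast=8: a[fast]=8≠a[slow]=7 write a[6]=8, slow++,fast++
slow=6 fast=9: a[fast]=9≠a[slow]=8 write a[7]=9, slow++,fast++
slow=7 fast=10: a[fast]=9=a[slow] dup, fast++
slow=7 fast=11: a[fast]=10≠a[slow]=9 write a[8]=10, slow++,fast++
slow=8 fast=12: a[fast]=10=a[slow] dup, fast++
slow=8 fast=13: a[fast]=12≠a[slow]=10 write a[9]=12, slow++,fast++
slow=9 fast=14: a[fast]=12=a[slow] dup, fast++
slow=9 fast=15: a[fast]=13≠a[slow]=12 write a[10]=13, slow++,fast++
slow=10 fast=16: a[fast]=14≠a[slow]=13 write a[11]=14, slow++,fast++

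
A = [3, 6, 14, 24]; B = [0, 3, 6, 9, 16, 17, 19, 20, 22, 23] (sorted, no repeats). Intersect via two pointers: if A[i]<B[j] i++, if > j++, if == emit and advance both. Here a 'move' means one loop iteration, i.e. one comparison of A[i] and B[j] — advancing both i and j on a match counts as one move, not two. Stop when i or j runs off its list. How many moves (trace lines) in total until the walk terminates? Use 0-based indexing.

11 moves

[i=0,j=0] 3>0 → j++
[i=0,j=1] 3==3 emit → i++,j++
[i=1,j=2] 6==6 emit → i++,j++
[i=2,j=3] 14>9 → j++
[i=2,j=4] 14<16 → i++
[i=3,j=4] 24>16 → j++
[i=3,j=5] 24>17 → j++
[i=3,j=6] 24>19 → j++
[i=3,j=7] 24>20 → j++
[i=3,j=8] 24>22 → j++
[i=3,j=9] 24>23 → j++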